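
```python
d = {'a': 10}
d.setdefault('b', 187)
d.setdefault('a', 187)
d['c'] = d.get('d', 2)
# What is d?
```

After line 1: d = {'a': 10}
After line 2 (setdefault adds 'b'=187): d = {'a': 10, 'b': 187}
After line 3 (setdefault 'a' no-op, already exists): d = {'a': 10, 'b': 187}
After line 4 (get('d', 2) returns default since 'd' not in d): d = {'a': 10, 'b': 187, 'c': 2}

{'a': 10, 'b': 187, 'c': 2}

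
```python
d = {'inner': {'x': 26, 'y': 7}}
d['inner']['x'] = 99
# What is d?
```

After line 1: d = {'inner': {'x': 26, 'y': 7}}
After line 2 (inner x overwritten): d = {'inner': {'x': 99, 'y': 7}}

{'inner': {'x': 99, 'y': 7}}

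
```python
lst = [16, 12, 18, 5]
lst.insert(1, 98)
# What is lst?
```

[16, 98, 12, 18, 5]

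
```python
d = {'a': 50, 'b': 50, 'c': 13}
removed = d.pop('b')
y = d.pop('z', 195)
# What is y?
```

After line 1: d = {'a': 50, 'b': 50, 'c': 13}
After line 2 (pop 'b' returns 50): d = {'a': 50, 'c': 13}, removed = 50
After line 3 (pop 'z' missing, returns default 195): d = {'a': 50, 'c': 13}, y = 195

195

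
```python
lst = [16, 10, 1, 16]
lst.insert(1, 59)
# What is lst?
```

[16, 59, 10, 1, 16]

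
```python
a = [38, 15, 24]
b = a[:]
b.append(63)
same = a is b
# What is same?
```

After line 1: a = [38, 15, 24]
After line 2 (b = a[:] is a shallow copy, new object): a = [38, 15, 24], b = [38, 15, 24]
After line 3 (append only mutates b): a = [38, 15, 24], b = [38, 15, 24, 63]
After line 4 (same = a is b; different objects -> False): same = False

False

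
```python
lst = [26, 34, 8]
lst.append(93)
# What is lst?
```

[26, 34, 8, 93]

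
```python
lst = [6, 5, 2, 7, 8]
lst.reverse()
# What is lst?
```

[8, 7, 2, 5, 6]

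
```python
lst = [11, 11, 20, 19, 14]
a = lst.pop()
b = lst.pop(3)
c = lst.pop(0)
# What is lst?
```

After line 1: lst = [11, 11, 20, 19, 14]
After line 2 (pop() -> a = 14): lst = [11, 11, 20, 19]
After line 3 (pop(3) -> b = 19): lst = [11, 11, 20]
After line 4 (pop(0) -> c = 11): lst = [11, 20]

[11, 20]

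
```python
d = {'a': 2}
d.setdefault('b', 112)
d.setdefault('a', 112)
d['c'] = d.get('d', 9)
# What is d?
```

After line 1: d = {'a': 2}
After line 2 (setdefault adds 'b'=112): d = {'a': 2, 'b': 112}
After line 3 (setdefault 'a' no-op, already exists): d = {'a': 2, 'b': 112}
After line 4 (get('d', 9) returns default since 'd' not in d): d = {'a': 2, 'b': 112, 'c': 9}

{'a': 2, 'b': 112, 'c': 9}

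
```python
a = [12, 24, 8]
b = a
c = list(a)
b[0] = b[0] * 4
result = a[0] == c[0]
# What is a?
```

After line 1: a = [12, 24, 8]
After line 2 (b = a, alias): a = [12, 24, 8], b = [12, 24, 8]
After line 3 (c = list(a) is a copy, new object): c = [12, 24, 8]
After line 4 (b[0] = 12 * 4 = 48; mutates shared a/b): a = b = [48, 24, 8], c = [12, 24, 8]
After line 5 (a[0] = 48, c[0] = 12; result = False)

[48, 24, 8]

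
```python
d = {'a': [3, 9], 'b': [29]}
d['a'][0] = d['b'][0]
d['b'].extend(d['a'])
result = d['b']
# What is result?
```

After line 1: d = {'a': [3, 9], 'b': [29]}
After line 2 (a[0] = b[0] = 29): d = {'a': [29, 9], 'b': [29]}
After line 3 (b.extend(a) appends [29, 9]): d = {'a': [29, 9], 'b': [29, 29, 9]}
After line 4: result = d['b'] = [29, 29, 9]

[29, 29, 9]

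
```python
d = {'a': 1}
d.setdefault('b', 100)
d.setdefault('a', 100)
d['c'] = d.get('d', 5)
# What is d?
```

After line 1: d = {'a': 1}
After line 2 (setdefault adds 'b'=100): d = {'a': 1, 'b': 100}
After line 3 (setdefault 'a' no-op, already exists): d = {'a': 1, 'b': 100}
After line 4 (get('d', 5) returns default since 'd' not in d): d = {'a': 1, 'b': 100, 'c': 5}

{'a': 1, 'b': 100, 'c': 5}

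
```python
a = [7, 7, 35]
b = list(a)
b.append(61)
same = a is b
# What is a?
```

After line 1: a = [7, 7, 35]
After line 2 (b = list(a) is a shallow copy, new object): a = [7, 7, 35], b = [7, 7, 35]
After line 3 (append only mutates b): a = [7, 7, 35], b = [7, 7, 35, 61]
After line 4 (same = a is b; different objects -> False): same = False

[7, 7, 35]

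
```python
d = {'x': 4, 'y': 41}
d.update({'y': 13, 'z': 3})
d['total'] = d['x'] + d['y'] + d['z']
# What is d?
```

After line 1: d = {'x': 4, 'y': 41}
After line 2 (y overwritten, z added): d = {'x': 4, 'y': 13, 'z': 3}
After line 3 (total = 4 + 13 + 3 = 20): d = {'x': 4, 'y': 13, 'z': 3, 'total': 20}

{'x': 4, 'y': 13, 'z': 3, 'total': 20}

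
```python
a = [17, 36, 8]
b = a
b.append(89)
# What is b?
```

After line 1: a = [17, 36, 8]
After line 2 (b = a is an alias, same object): a = [17, 36, 8], b = [17, 36, 8]
After line 3 (b.append mutates the shared list): a = [17, 36, 8, 89], b = [17, 36, 8, 89]

[17, 36, 8, 89]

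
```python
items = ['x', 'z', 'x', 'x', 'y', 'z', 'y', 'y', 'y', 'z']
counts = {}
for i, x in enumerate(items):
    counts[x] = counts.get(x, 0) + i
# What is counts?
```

Initial: counts = {}, items = ['x', 'z', 'x', 'x', 'y', 'z', 'y', 'y', 'y', 'z']
i=0, x='x': counts = {'x': 0}
i=1, x='z': counts = {'x': 0, 'z': 1}
i=2, x='x': counts = {'x': 2, 'z': 1}
i=3, x='x': counts = {'x': 5, 'z': 1}
i=4, x='y': counts = {'x': 5, 'z': 1, 'y': 4}
i=5, x='z': counts = {'x': 5, 'z': 6, 'y': 4}
i=6, x='y': counts = {'x': 5, 'z': 6, 'y': 10}
i=7, x='y': counts = {'x': 5, 'z': 6, 'y': 17}
i=8, x='y': counts = {'x': 5, 'z': 6, 'y': 25}
i=9, x='z': counts = {'x': 5, 'z': 15, 'y': 25}

{'x': 5, 'z': 15, 'y': 25}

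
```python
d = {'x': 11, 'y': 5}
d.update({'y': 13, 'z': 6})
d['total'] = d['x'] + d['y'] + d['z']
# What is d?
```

After line 1: d = {'x': 11, 'y': 5}
After line 2 (y overwritten, z added): d = {'x': 11, 'y': 13, 'z': 6}
After line 3 (total = 11 + 13 + 6 = 30): d = {'x': 11, 'y': 13, 'z': 6, 'total': 30}

{'x': 11, 'y': 13, 'z': 6, 'total': 30}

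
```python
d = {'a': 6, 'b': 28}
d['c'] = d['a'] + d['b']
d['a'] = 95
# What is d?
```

After line 1: d = {'a': 6, 'b': 28}
After line 2 (d['c'] = 6 + 28): d = {'a': 6, 'b': 28, 'c': 34}
After line 3: d = {'a': 95, 'b': 28, 'c': 34}

{'a': 95, 'b': 28, 'c': 34}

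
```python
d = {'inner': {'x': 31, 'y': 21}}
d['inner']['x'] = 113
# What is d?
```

After line 1: d = {'inner': {'x': 31, 'y': 21}}
After line 2 (inner x overwritten): d = {'inner': {'x': 113, 'y': 21}}

{'inner': {'x': 113, 'y': 21}}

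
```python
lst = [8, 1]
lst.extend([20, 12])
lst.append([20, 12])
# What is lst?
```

After line 1: lst = [8, 1]
After line 2 (extend unpacks [20, 12]): lst = [8, 1, 20, 12]
After line 3 (append adds [20, 12] as single element): lst = [8, 1, 20, 12, [20, 12]]

[8, 1, 20, 12, [20, 12]]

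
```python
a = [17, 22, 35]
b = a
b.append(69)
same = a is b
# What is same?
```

After line 1: a = [17, 22, 35]
After line 2 (b = a is an alias, same object): a = [17, 22, 35], b = [17, 22, 35]
After line 3 (b.append mutates the shared list): a = [17, 22, 35, 69], b = [17, 22, 35, 69]
After line 4 (same = a is b; same object -> True): same = True

True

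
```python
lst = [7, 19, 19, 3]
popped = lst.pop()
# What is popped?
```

3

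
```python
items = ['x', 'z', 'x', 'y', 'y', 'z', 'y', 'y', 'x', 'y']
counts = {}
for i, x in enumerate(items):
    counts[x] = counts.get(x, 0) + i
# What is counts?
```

Initial: counts = {}, items = ['x', 'z', 'x', 'y', 'y', 'z', 'y', 'y', 'x', 'y']
i=0, x='x': counts = {'x': 0}
i=1, x='z': counts = {'x': 0, 'z': 1}
i=2, x='x': counts = {'x': 2, 'z': 1}
i=3, x='y': counts = {'x': 2, 'z': 1, 'y': 3}
i=4, x='y': counts = {'x': 2, 'z': 1, 'y': 7}
i=5, x='z': counts = {'x': 2, 'z': 6, 'y': 7}
i=6, x='y': counts = {'x': 2, 'z': 6, 'y': 13}
i=7, x='y': counts = {'x': 2, 'z': 6, 'y': 20}
i=8, x='x': counts = {'x': 10, 'z': 6, 'y': 20}
i=9, x='y': counts = {'x': 10, 'z': 6, 'y': 29}

{'x': 10, 'z': 6, 'y': 29}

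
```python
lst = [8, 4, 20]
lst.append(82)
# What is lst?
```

[8, 4, 20, 82]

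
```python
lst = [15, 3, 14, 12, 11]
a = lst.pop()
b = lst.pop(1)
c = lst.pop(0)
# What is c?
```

After line 1: lst = [15, 3, 14, 12, 11]
After line 2 (pop() -> a = 11): lst = [15, 3, 14, 12]
After line 3 (pop(1) -> b = 3): lst = [15, 14, 12]
After line 4 (pop(0) -> c = 15): lst = [14, 12]

15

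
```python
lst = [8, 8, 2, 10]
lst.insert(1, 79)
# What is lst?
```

[8, 79, 8, 2, 10]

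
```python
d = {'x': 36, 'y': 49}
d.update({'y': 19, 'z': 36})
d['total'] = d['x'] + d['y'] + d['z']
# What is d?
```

After line 1: d = {'x': 36, 'y': 49}
After line 2 (y overwritten, z added): d = {'x': 36, 'y': 19, 'z': 36}
After line 3 (total = 36 + 19 + 36 = 91): d = {'x': 36, 'y': 19, 'z': 36, 'total': 91}

{'x': 36, 'y': 19, 'z': 36, 'total': 91}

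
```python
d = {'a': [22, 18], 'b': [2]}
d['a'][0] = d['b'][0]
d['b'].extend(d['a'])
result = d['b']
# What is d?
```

After line 1: d = {'a': [22, 18], 'b': [2]}
After line 2 (a[0] = b[0] = 2): d = {'a': [2, 18], 'b': [2]}
After line 3 (b.extend(a) appends [2, 18]): d = {'a': [2, 18], 'b': [2, 2, 18]}
After line 4: result = d['b'] = [2, 2, 18]

{'a': [2, 18], 'b': [2, 2, 18]}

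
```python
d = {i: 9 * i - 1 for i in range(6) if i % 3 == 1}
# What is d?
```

{1: 8, 4: 35}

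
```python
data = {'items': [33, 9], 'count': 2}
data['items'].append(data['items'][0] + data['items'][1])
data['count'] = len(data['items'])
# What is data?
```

After line 1: data = {'items': [33, 9], 'count': 2}
After line 2 (append 33 + 9 = 42): data = {'items': [33, 9, 42], 'count': 2}
After line 3 (count = len(items) = 3): data = {'items': [33, 9, 42], 'count': 3}

{'items': [33, 9, 42], 'count': 3}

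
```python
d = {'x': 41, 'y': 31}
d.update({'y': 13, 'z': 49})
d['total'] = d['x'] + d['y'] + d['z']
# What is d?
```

After line 1: d = {'x': 41, 'y': 31}
After line 2 (y overwritten, z added): d = {'x': 41, 'y': 13, 'z': 49}
After line 3 (total = 41 + 13 + 49 = 103): d = {'x': 41, 'y': 13, 'z': 49, 'total': 103}

{'x': 41, 'y': 13, 'z': 49, 'total': 103}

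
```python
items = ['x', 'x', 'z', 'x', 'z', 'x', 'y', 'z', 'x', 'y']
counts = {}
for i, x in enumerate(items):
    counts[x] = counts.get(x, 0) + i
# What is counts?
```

Initial: counts = {}, items = ['x', 'x', 'z', 'x', 'z', 'x', 'y', 'z', 'x', 'y']
i=0, x='x': counts = {'x': 0}
i=1, x='x': counts = {'x': 1}
i=2, x='z': counts = {'x': 1, 'z': 2}
i=3, x='x': counts = {'x': 4, 'z': 2}
i=4, x='z': counts = {'x': 4, 'z': 6}
i=5, x='x': counts = {'x': 9, 'z': 6}
i=6, x='y': counts = {'x': 9, 'z': 6, 'y': 6}
i=7, x='z': counts = {'x': 9, 'z': 13, 'y': 6}
i=8, x='x': counts = {'x': 17, 'z': 13, 'y': 6}
i=9, x='y': counts = {'x': 17, 'z': 13, 'y': 15}

{'x': 17, 'z': 13, 'y': 15}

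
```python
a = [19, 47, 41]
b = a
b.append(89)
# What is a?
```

After line 1: a = [19, 47, 41]
After line 2 (b = a is an alias, same object): a = [19, 47, 41], b = [19, 47, 41]
After line 3 (b.append mutates the shared list): a = [19, 47, 41, 89], b = [19, 47, 41, 89]

[19, 47, 41, 89]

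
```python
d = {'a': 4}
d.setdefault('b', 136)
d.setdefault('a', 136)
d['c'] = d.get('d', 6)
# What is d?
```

After line 1: d = {'a': 4}
After line 2 (setdefault adds 'b'=136): d = {'a': 4, 'b': 136}
After line 3 (setdefault 'a' no-op, already exists): d = {'a': 4, 'b': 136}
After line 4 (get('d', 6) returns default since 'd' not in d): d = {'a': 4, 'b': 136, 'c': 6}

{'a': 4, 'b': 136, 'c': 6}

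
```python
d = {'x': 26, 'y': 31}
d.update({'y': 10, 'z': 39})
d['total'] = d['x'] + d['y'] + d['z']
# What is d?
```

After line 1: d = {'x': 26, 'y': 31}
After line 2 (y overwritten, z added): d = {'x': 26, 'y': 10, 'z': 39}
After line 3 (total = 26 + 10 + 39 = 75): d = {'x': 26, 'y': 10, 'z': 39, 'total': 75}

{'x': 26, 'y': 10, 'z': 39, 'total': 75}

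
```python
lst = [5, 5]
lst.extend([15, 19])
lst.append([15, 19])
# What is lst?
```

After line 1: lst = [5, 5]
After line 2 (extend unpacks [15, 19]): lst = [5, 5, 15, 19]
After line 3 (append adds [15, 19] as single element): lst = [5, 5, 15, 19, [15, 19]]

[5, 5, 15, 19, [15, 19]]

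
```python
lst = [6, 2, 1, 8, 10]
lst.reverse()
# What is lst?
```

[10, 8, 1, 2, 6]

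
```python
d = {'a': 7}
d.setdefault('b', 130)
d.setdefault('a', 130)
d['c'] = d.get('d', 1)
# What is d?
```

After line 1: d = {'a': 7}
After line 2 (setdefault adds 'b'=130): d = {'a': 7, 'b': 130}
After line 3 (setdefault 'a' no-op, already exists): d = {'a': 7, 'b': 130}
After line 4 (get('d', 1) returns default since 'd' not in d): d = {'a': 7, 'b': 130, 'c': 1}

{'a': 7, 'b': 130, 'c': 1}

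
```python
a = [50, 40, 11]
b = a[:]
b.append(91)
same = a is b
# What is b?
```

After line 1: a = [50, 40, 11]
After line 2 (b = a[:] is a shallow copy, new object): a = [50, 40, 11], b = [50, 40, 11]
After line 3 (append only mutates b): a = [50, 40, 11], b = [50, 40, 11, 91]
After line 4 (same = a is b; different objects -> False): same = False

[50, 40, 11, 91]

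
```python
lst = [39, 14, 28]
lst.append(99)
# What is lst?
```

[39, 14, 28, 99]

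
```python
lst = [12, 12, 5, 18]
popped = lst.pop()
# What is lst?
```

[12, 12, 5]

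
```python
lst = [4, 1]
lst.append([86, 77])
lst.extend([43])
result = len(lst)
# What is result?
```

After line 1: lst = [4, 1]
After line 2 (append adds [86, 77] as single element): lst = [4, 1, [86, 77]]
After line 3 (extend unpacks [43], adds 43): lst = [4, 1, [86, 77], 43]
After line 4: result = len(lst) = 4

4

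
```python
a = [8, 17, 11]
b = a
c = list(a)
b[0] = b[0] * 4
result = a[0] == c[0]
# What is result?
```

After line 1: a = [8, 17, 11]
After line 2 (b = a, alias): a = [8, 17, 11], b = [8, 17, 11]
After line 3 (c = list(a) is a copy, new object): c = [8, 17, 11]
After line 4 (b[0] = 8 * 4 = 32; mutates shared a/b): a = b = [32, 17, 11], c = [8, 17, 11]
After line 5 (a[0] = 32, c[0] = 8; result = False)

False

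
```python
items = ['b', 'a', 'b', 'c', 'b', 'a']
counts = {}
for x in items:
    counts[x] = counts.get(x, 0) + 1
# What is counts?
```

Initial: counts = {}, items = ['b', 'a', 'b', 'c', 'b', 'a']
See 'b': counts = {'b': 1}
See 'a': counts = {'b': 1, 'a': 1}
See 'b': counts = {'b': 2, 'a': 1}
See 'c': counts = {'b': 2, 'a': 1, 'c': 1}
See 'b': counts = {'b': 3, 'a': 1, 'c': 1}
See 'a': counts = {'b': 3, 'a': 2, 'c': 1}

{'b': 3, 'a': 2, 'c': 1}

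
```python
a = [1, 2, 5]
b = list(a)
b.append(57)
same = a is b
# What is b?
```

After line 1: a = [1, 2, 5]
After line 2 (b = list(a) is a shallow copy, new object): a = [1, 2, 5], b = [1, 2, 5]
After line 3 (append only mutates b): a = [1, 2, 5], b = [1, 2, 5, 57]
After line 4 (same = a is b; different objects -> False): same = False

[1, 2, 5, 57]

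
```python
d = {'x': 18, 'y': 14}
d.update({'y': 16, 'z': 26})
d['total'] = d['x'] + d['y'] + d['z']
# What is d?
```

After line 1: d = {'x': 18, 'y': 14}
After line 2 (y overwritten, z added): d = {'x': 18, 'y': 16, 'z': 26}
After line 3 (total = 18 + 16 + 26 = 60): d = {'x': 18, 'y': 16, 'z': 26, 'total': 60}

{'x': 18, 'y': 16, 'z': 26, 'total': 60}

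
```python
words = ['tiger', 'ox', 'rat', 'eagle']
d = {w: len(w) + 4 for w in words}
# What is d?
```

{'tiger': 9, 'ox': 6, 'rat': 7, 'eagle': 9}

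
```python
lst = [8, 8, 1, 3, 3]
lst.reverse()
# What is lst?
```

[3, 3, 1, 8, 8]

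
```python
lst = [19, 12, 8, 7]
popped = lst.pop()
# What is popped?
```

7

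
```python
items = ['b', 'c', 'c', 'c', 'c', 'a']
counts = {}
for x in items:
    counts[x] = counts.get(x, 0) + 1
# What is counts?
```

Initial: counts = {}, items = ['b', 'c', 'c', 'c', 'c', 'a']
See 'b': counts = {'b': 1}
See 'c': counts = {'b': 1, 'c': 1}
See 'c': counts = {'b': 1, 'c': 2}
See 'c': counts = {'b': 1, 'c': 3}
See 'c': counts = {'b': 1, 'c': 4}
See 'a': counts = {'b': 1, 'c': 4, 'a': 1}

{'b': 1, 'c': 4, 'a': 1}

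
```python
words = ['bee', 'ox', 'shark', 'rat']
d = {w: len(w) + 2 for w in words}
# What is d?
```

{'bee': 5, 'ox': 4, 'shark': 7, 'rat': 5}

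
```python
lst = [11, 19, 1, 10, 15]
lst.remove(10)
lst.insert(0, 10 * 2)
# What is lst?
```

After line 1: lst = [11, 19, 1, 10, 15]
After line 2 (remove first 10): lst = [11, 19, 1, 15]
After line 3 (insert 20 at index 0): lst = [20, 11, 19, 1, 15]

[20, 11, 19, 1, 15]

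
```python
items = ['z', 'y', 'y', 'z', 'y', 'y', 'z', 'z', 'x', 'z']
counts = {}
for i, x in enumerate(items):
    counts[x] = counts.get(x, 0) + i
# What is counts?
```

Initial: counts = {}, items = ['z', 'y', 'y', 'z', 'y', 'y', 'z', 'z', 'x', 'z']
i=0, x='z': counts = {'z': 0}
i=1, x='y': counts = {'z': 0, 'y': 1}
i=2, x='y': counts = {'z': 0, 'y': 3}
i=3, x='z': counts = {'z': 3, 'y': 3}
i=4, x='y': counts = {'z': 3, 'y': 7}
i=5, x='y': counts = {'z': 3, 'y': 12}
i=6, x='z': counts = {'z': 9, 'y': 12}
i=7, x='z': counts = {'z': 16, 'y': 12}
i=8, x='x': counts = {'z': 16, 'y': 12, 'x': 8}
i=9, x='z': counts = {'z': 25, 'y': 12, 'x': 8}

{'z': 25, 'y': 12, 'x': 8}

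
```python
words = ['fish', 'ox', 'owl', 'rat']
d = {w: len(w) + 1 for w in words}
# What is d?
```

{'fish': 5, 'ox': 3, 'owl': 4, 'rat': 4}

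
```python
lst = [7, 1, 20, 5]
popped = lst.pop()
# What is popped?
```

5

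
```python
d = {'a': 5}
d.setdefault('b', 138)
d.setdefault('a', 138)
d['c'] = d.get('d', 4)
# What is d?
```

After line 1: d = {'a': 5}
After line 2 (setdefault adds 'b'=138): d = {'a': 5, 'b': 138}
After line 3 (setdefault 'a' no-op, already exists): d = {'a': 5, 'b': 138}
After line 4 (get('d', 4) returns default since 'd' not in d): d = {'a': 5, 'b': 138, 'c': 4}

{'a': 5, 'b': 138, 'c': 4}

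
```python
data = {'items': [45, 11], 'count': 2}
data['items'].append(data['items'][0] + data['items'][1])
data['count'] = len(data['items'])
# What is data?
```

After line 1: data = {'items': [45, 11], 'count': 2}
After line 2 (append 45 + 11 = 56): data = {'items': [45, 11, 56], 'count': 2}
After line 3 (count = len(items) = 3): data = {'items': [45, 11, 56], 'count': 3}

{'items': [45, 11, 56], 'count': 3}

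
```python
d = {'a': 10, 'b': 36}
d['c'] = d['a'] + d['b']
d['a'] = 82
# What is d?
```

After line 1: d = {'a': 10, 'b': 36}
After line 2 (d['c'] = 10 + 36): d = {'a': 10, 'b': 36, 'c': 46}
After line 3: d = {'a': 82, 'b': 36, 'c': 46}

{'a': 82, 'b': 36, 'c': 46}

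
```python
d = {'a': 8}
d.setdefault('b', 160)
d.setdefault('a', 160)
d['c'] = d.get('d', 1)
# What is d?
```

After line 1: d = {'a': 8}
After line 2 (setdefault adds 'b'=160): d = {'a': 8, 'b': 160}
After line 3 (setdefault 'a' no-op, already exists): d = {'a': 8, 'b': 160}
After line 4 (get('d', 1) returns default since 'd' not in d): d = {'a': 8, 'b': 160, 'c': 1}

{'a': 8, 'b': 160, 'c': 1}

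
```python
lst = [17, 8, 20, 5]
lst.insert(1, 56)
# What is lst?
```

[17, 56, 8, 20, 5]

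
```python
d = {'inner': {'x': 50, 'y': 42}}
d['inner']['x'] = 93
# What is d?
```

After line 1: d = {'inner': {'x': 50, 'y': 42}}
After line 2 (inner x overwritten): d = {'inner': {'x': 93, 'y': 42}}

{'inner': {'x': 93, 'y': 42}}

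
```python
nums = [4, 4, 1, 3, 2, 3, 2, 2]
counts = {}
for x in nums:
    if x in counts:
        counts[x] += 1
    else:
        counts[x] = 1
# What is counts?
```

Initial: counts = {}, nums = [4, 4, 1, 3, 2, 3, 2, 2]
See 4: counts = {4: 1}
See 4: counts = {4: 2}
See 1: counts = {4: 2, 1: 1}
See 3: counts = {4: 2, 1: 1, 3: 1}
See 2: counts = {4: 2, 1: 1, 3: 1, 2: 1}
See 3: counts = {4: 2, 1: 1, 3: 2, 2: 1}
See 2: counts = {4: 2, 1: 1, 3: 2, 2: 2}
See 2: counts = {4: 2, 1: 1, 3: 2, 2: 3}

{4: 2, 1: 1, 3: 2, 2: 3}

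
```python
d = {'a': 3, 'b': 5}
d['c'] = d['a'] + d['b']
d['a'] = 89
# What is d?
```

After line 1: d = {'a': 3, 'b': 5}
After line 2 (d['c'] = 3 + 5): d = {'a': 3, 'b': 5, 'c': 8}
After line 3: d = {'a': 89, 'b': 5, 'c': 8}

{'a': 89, 'b': 5, 'c': 8}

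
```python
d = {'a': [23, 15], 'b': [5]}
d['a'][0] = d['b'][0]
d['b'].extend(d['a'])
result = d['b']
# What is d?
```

After line 1: d = {'a': [23, 15], 'b': [5]}
After line 2 (a[0] = b[0] = 5): d = {'a': [5, 15], 'b': [5]}
After line 3 (b.extend(a) appends [5, 15]): d = {'a': [5, 15], 'b': [5, 5, 15]}
After line 4: result = d['b'] = [5, 5, 15]

{'a': [5, 15], 'b': [5, 5, 15]}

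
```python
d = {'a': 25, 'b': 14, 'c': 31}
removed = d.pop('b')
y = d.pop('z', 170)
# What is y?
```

After line 1: d = {'a': 25, 'b': 14, 'c': 31}
After line 2 (pop 'b' returns 14): d = {'a': 25, 'c': 31}, removed = 14
After line 3 (pop 'z' missing, returns default 170): d = {'a': 25, 'c': 31}, y = 170

170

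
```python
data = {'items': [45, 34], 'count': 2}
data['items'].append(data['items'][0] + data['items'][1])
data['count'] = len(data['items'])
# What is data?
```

After line 1: data = {'items': [45, 34], 'count': 2}
After line 2 (append 45 + 34 = 79): data = {'items': [45, 34, 79], 'count': 2}
After line 3 (count = len(items) = 3): data = {'items': [45, 34, 79], 'count': 3}

{'items': [45, 34, 79], 'count': 3}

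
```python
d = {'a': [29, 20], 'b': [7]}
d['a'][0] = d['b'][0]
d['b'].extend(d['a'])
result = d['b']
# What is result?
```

After line 1: d = {'a': [29, 20], 'b': [7]}
After line 2 (a[0] = b[0] = 7): d = {'a': [7, 20], 'b': [7]}
After line 3 (b.extend(a) appends [7, 20]): d = {'a': [7, 20], 'b': [7, 7, 20]}
After line 4: result = d['b'] = [7, 7, 20]

[7, 7, 20]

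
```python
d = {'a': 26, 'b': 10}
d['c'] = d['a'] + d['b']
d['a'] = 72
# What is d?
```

After line 1: d = {'a': 26, 'b': 10}
After line 2 (d['c'] = 26 + 10): d = {'a': 26, 'b': 10, 'c': 36}
After line 3: d = {'a': 72, 'b': 10, 'c': 36}

{'a': 72, 'b': 10, 'c': 36}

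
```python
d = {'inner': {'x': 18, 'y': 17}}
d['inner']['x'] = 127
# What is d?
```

After line 1: d = {'inner': {'x': 18, 'y': 17}}
After line 2 (inner x overwritten): d = {'inner': {'x': 127, 'y': 17}}

{'inner': {'x': 127, 'y': 17}}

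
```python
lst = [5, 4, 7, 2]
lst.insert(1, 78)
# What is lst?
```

[5, 78, 4, 7, 2]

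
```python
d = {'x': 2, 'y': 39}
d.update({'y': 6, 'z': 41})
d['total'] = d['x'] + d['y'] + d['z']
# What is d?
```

After line 1: d = {'x': 2, 'y': 39}
After line 2 (y overwritten, z added): d = {'x': 2, 'y': 6, 'z': 41}
After line 3 (total = 2 + 6 + 41 = 49): d = {'x': 2, 'y': 6, 'z': 41, 'total': 49}

{'x': 2, 'y': 6, 'z': 41, 'total': 49}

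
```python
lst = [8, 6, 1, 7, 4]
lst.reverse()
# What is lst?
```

[4, 7, 1, 6, 8]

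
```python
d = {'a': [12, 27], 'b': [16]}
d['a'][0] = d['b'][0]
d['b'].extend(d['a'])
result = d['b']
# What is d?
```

After line 1: d = {'a': [12, 27], 'b': [16]}
After line 2 (a[0] = b[0] = 16): d = {'a': [16, 27], 'b': [16]}
After line 3 (b.extend(a) appends [16, 27]): d = {'a': [16, 27], 'b': [16, 16, 27]}
After line 4: result = d['b'] = [16, 16, 27]

{'a': [16, 27], 'b': [16, 16, 27]}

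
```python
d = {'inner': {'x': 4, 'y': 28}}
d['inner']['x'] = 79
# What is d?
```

After line 1: d = {'inner': {'x': 4, 'y': 28}}
After line 2 (inner x overwritten): d = {'inner': {'x': 79, 'y': 28}}

{'inner': {'x': 79, 'y': 28}}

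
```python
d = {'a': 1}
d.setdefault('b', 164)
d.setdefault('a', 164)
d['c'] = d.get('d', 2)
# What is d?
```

After line 1: d = {'a': 1}
After line 2 (setdefault adds 'b'=164): d = {'a': 1, 'b': 164}
After line 3 (setdefault 'a' no-op, already exists): d = {'a': 1, 'b': 164}
After line 4 (get('d', 2) returns default since 'd' not in d): d = {'a': 1, 'b': 164, 'c': 2}

{'a': 1, 'b': 164, 'c': 2}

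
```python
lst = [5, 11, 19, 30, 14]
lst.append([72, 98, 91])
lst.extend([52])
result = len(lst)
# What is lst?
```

After line 1: lst = [5, 11, 19, 30, 14]
After line 2 (append adds [72, 98, 91] as single element): lst = [5, 11, 19, 30, 14, [72, 98, 91]]
After line 3 (extend unpacks [52], adds 52): lst = [5, 11, 19, 30, 14, [72, 98, 91], 52]
After line 4: result = len(lst) = 7

[5, 11, 19, 30, 14, [72, 98, 91], 52]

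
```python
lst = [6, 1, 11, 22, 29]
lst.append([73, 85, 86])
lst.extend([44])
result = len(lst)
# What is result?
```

After line 1: lst = [6, 1, 11, 22, 29]
After line 2 (append adds [73, 85, 86] as single element): lst = [6, 1, 11, 22, 29, [73, 85, 86]]
After line 3 (extend unpacks [44], adds 44): lst = [6, 1, 11, 22, 29, [73, 85, 86], 44]
After line 4: result = len(lst) = 7

7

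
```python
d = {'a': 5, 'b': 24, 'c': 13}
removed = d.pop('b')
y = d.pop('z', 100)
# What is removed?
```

After line 1: d = {'a': 5, 'b': 24, 'c': 13}
After line 2 (pop 'b' returns 24): d = {'a': 5, 'c': 13}, removed = 24
After line 3 (pop 'z' missing, returns default 100): d = {'a': 5, 'c': 13}, y = 100

24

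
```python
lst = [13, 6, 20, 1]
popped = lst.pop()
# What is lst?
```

[13, 6, 20]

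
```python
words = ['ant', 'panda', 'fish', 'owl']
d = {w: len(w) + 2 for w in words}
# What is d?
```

{'ant': 5, 'panda': 7, 'fish': 6, 'owl': 5}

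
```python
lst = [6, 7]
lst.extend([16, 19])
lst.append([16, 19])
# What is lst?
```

After line 1: lst = [6, 7]
After line 2 (extend unpacks [16, 19]): lst = [6, 7, 16, 19]
After line 3 (append adds [16, 19] as single element): lst = [6, 7, 16, 19, [16, 19]]

[6, 7, 16, 19, [16, 19]]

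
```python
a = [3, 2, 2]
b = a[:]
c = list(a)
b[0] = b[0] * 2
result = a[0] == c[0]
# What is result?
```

After line 1: a = [3, 2, 2]
After line 2 (b = a[:], copy): a = [3, 2, 2], b = [3, 2, 2]
After line 3 (c = list(a) is a copy, new object): c = [3, 2, 2]
After line 4 (b[0] = 3 * 2 = 6; only b mutates (copy)): a = [3, 2, 2], b = [6, 2, 2], c = [3, 2, 2]
After line 5 (a[0] = 3, c[0] = 3; result = True)

True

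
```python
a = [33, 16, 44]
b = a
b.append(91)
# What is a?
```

After line 1: a = [33, 16, 44]
After line 2 (b = a is an alias, same object): a = [33, 16, 44], b = [33, 16, 44]
After line 3 (b.append mutates the shared list): a = [33, 16, 44, 91], b = [33, 16, 44, 91]

[33, 16, 44, 91]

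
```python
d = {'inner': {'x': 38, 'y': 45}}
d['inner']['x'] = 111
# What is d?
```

After line 1: d = {'inner': {'x': 38, 'y': 45}}
After line 2 (inner x overwritten): d = {'inner': {'x': 111, 'y': 45}}

{'inner': {'x': 111, 'y': 45}}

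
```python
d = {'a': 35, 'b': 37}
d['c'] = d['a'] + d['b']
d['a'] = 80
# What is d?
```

After line 1: d = {'a': 35, 'b': 37}
After line 2 (d['c'] = 35 + 37): d = {'a': 35, 'b': 37, 'c': 72}
After line 3: d = {'a': 80, 'b': 37, 'c': 72}

{'a': 80, 'b': 37, 'c': 72}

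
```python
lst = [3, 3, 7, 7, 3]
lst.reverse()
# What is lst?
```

[3, 7, 7, 3, 3]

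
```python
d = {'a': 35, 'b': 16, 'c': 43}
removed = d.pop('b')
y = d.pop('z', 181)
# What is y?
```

After line 1: d = {'a': 35, 'b': 16, 'c': 43}
After line 2 (pop 'b' returns 16): d = {'a': 35, 'c': 43}, removed = 16
After line 3 (pop 'z' missing, returns default 181): d = {'a': 35, 'c': 43}, y = 181

181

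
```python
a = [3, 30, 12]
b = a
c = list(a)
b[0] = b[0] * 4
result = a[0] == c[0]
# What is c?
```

After line 1: a = [3, 30, 12]
After line 2 (b = a, alias): a = [3, 30, 12], b = [3, 30, 12]
After line 3 (c = list(a) is a copy, new object): c = [3, 30, 12]
After line 4 (b[0] = 3 * 4 = 12; mutates shared a/b): a = b = [12, 30, 12], c = [3, 30, 12]
After line 5 (a[0] = 12, c[0] = 3; result = False)

[3, 30, 12]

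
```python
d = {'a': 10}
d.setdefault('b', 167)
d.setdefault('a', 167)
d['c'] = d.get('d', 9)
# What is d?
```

After line 1: d = {'a': 10}
After line 2 (setdefault adds 'b'=167): d = {'a': 10, 'b': 167}
After line 3 (setdefault 'a' no-op, already exists): d = {'a': 10, 'b': 167}
After line 4 (get('d', 9) returns default since 'd' not in d): d = {'a': 10, 'b': 167, 'c': 9}

{'a': 10, 'b': 167, 'c': 9}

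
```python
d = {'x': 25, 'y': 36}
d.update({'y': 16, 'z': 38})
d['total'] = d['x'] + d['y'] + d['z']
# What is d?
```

After line 1: d = {'x': 25, 'y': 36}
After line 2 (y overwritten, z added): d = {'x': 25, 'y': 16, 'z': 38}
After line 3 (total = 25 + 16 + 38 = 79): d = {'x': 25, 'y': 16, 'z': 38, 'total': 79}

{'x': 25, 'y': 16, 'z': 38, 'total': 79}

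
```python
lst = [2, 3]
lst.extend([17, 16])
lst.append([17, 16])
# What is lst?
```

After line 1: lst = [2, 3]
After line 2 (extend unpacks [17, 16]): lst = [2, 3, 17, 16]
After line 3 (append adds [17, 16] as single element): lst = [2, 3, 17, 16, [17, 16]]

[2, 3, 17, 16, [17, 16]]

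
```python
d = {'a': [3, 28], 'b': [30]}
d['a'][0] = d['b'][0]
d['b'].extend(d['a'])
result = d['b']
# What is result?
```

After line 1: d = {'a': [3, 28], 'b': [30]}
After line 2 (a[0] = b[0] = 30): d = {'a': [30, 28], 'b': [30]}
After line 3 (b.extend(a) appends [30, 28]): d = {'a': [30, 28], 'b': [30, 30, 28]}
After line 4: result = d['b'] = [30, 30, 28]

[30, 30, 28]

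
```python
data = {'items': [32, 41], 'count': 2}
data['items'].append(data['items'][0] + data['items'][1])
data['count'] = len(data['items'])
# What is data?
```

After line 1: data = {'items': [32, 41], 'count': 2}
After line 2 (append 32 + 41 = 73): data = {'items': [32, 41, 73], 'count': 2}
After line 3 (count = len(items) = 3): data = {'items': [32, 41, 73], 'count': 3}

{'items': [32, 41, 73], 'count': 3}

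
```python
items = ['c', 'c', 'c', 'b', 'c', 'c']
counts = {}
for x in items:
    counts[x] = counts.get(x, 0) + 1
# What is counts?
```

Initial: counts = {}, items = ['c', 'c', 'c', 'b', 'c', 'c']
See 'c': counts = {'c': 1}
See 'c': counts = {'c': 2}
See 'c': counts = {'c': 3}
See 'b': counts = {'c': 3, 'b': 1}
See 'c': counts = {'c': 4, 'b': 1}
See 'c': counts = {'c': 5, 'b': 1}

{'c': 5, 'b': 1}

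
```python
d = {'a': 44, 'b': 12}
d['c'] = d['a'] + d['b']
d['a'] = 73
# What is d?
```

After line 1: d = {'a': 44, 'b': 12}
After line 2 (d['c'] = 44 + 12): d = {'a': 44, 'b': 12, 'c': 56}
After line 3: d = {'a': 73, 'b': 12, 'c': 56}

{'a': 73, 'b': 12, 'c': 56}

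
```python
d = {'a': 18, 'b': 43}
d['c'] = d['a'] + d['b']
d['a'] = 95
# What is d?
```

After line 1: d = {'a': 18, 'b': 43}
After line 2 (d['c'] = 18 + 43): d = {'a': 18, 'b': 43, 'c': 61}
After line 3: d = {'a': 95, 'b': 43, 'c': 61}

{'a': 95, 'b': 43, 'c': 61}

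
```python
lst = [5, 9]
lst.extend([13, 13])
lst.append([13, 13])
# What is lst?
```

After line 1: lst = [5, 9]
After line 2 (extend unpacks [13, 13]): lst = [5, 9, 13, 13]
After line 3 (append adds [13, 13] as single element): lst = [5, 9, 13, 13, [13, 13]]

[5, 9, 13, 13, [13, 13]]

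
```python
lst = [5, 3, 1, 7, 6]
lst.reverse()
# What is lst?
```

[6, 7, 1, 3, 5]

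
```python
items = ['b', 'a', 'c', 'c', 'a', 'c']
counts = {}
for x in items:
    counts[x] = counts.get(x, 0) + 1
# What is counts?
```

Initial: counts = {}, items = ['b', 'a', 'c', 'c', 'a', 'c']
See 'b': counts = {'b': 1}
See 'a': counts = {'b': 1, 'a': 1}
See 'c': counts = {'b': 1, 'a': 1, 'c': 1}
See 'c': counts = {'b': 1, 'a': 1, 'c': 2}
See 'a': counts = {'b': 1, 'a': 2, 'c': 2}
See 'c': counts = {'b': 1, 'a': 2, 'c': 3}

{'b': 1, 'a': 2, 'c': 3}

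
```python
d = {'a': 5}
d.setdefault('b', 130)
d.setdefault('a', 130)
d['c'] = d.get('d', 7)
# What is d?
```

After line 1: d = {'a': 5}
After line 2 (setdefault adds 'b'=130): d = {'a': 5, 'b': 130}
After line 3 (setdefault 'a' no-op, already exists): d = {'a': 5, 'b': 130}
After line 4 (get('d', 7) returns default since 'd' not in d): d = {'a': 5, 'b': 130, 'c': 7}

{'a': 5, 'b': 130, 'c': 7}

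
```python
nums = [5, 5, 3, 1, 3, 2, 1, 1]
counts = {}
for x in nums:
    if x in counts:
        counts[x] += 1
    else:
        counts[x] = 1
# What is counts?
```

Initial: counts = {}, nums = [5, 5, 3, 1, 3, 2, 1, 1]
See 5: counts = {5: 1}
See 5: counts = {5: 2}
See 3: counts = {5: 2, 3: 1}
See 1: counts = {5: 2, 3: 1, 1: 1}
See 3: counts = {5: 2, 3: 2, 1: 1}
See 2: counts = {5: 2, 3: 2, 1: 1, 2: 1}
See 1: counts = {5: 2, 3: 2, 1: 2, 2: 1}
See 1: counts = {5: 2, 3: 2, 1: 3, 2: 1}

{5: 2, 3: 2, 1: 3, 2: 1}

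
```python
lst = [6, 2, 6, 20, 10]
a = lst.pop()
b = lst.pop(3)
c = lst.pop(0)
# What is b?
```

After line 1: lst = [6, 2, 6, 20, 10]
After line 2 (pop() -> a = 10): lst = [6, 2, 6, 20]
After line 3 (pop(3) -> b = 20): lst = [6, 2, 6]
After line 4 (pop(0) -> c = 6): lst = [2, 6]

20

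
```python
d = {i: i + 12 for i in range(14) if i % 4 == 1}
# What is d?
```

{1: 13, 5: 17, 9: 21, 13: 25}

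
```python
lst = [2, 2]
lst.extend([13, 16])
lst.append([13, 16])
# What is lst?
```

After line 1: lst = [2, 2]
After line 2 (extend unpacks [13, 16]): lst = [2, 2, 13, 16]
After line 3 (append adds [13, 16] as single element): lst = [2, 2, 13, 16, [13, 16]]

[2, 2, 13, 16, [13, 16]]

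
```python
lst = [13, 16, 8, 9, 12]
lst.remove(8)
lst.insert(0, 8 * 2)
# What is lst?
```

After line 1: lst = [13, 16, 8, 9, 12]
After line 2 (remove first 8): lst = [13, 16, 9, 12]
After line 3 (insert 16 at index 0): lst = [16, 13, 16, 9, 12]

[16, 13, 16, 9, 12]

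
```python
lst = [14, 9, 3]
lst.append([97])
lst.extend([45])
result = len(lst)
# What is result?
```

After line 1: lst = [14, 9, 3]
After line 2 (append adds [97] as single element): lst = [14, 9, 3, [97]]
After line 3 (extend unpacks [45], adds 45): lst = [14, 9, 3, [97], 45]
After line 4: result = len(lst) = 5

5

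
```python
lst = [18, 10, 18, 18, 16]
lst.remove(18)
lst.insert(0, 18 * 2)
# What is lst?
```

After line 1: lst = [18, 10, 18, 18, 16]
After line 2 (remove first 18): lst = [10, 18, 18, 16]
After line 3 (insert 36 at index 0): lst = [36, 10, 18, 18, 16]

[36, 10, 18, 18, 16]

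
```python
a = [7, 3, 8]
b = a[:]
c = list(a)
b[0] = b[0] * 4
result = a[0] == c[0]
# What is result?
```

After line 1: a = [7, 3, 8]
After line 2 (b = a[:], copy): a = [7, 3, 8], b = [7, 3, 8]
After line 3 (c = list(a) is a copy, new object): c = [7, 3, 8]
After line 4 (b[0] = 7 * 4 = 28; only b mutates (copy)): a = [7, 3, 8], b = [28, 3, 8], c = [7, 3, 8]
After line 5 (a[0] = 7, c[0] = 7; result = True)

True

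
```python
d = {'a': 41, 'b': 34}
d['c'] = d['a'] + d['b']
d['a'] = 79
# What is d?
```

After line 1: d = {'a': 41, 'b': 34}
After line 2 (d['c'] = 41 + 34): d = {'a': 41, 'b': 34, 'c': 75}
After line 3: d = {'a': 79, 'b': 34, 'c': 75}

{'a': 79, 'b': 34, 'c': 75}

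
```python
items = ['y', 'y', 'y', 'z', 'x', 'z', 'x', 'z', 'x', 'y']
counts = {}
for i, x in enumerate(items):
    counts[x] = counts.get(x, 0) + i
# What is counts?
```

Initial: counts = {}, items = ['y', 'y', 'y', 'z', 'x', 'z', 'x', 'z', 'x', 'y']
i=0, x='y': counts = {'y': 0}
i=1, x='y': counts = {'y': 1}
i=2, x='y': counts = {'y': 3}
i=3, x='z': counts = {'y': 3, 'z': 3}
i=4, x='x': counts = {'y': 3, 'z': 3, 'x': 4}
i=5, x='z': counts = {'y': 3, 'z': 8, 'x': 4}
i=6, x='x': counts = {'y': 3, 'z': 8, 'x': 10}
i=7, x='z': counts = {'y': 3, 'z': 15, 'x': 10}
i=8, x='x': counts = {'y': 3, 'z': 15, 'x': 18}
i=9, x='y': counts = {'y': 12, 'z': 15, 'x': 18}

{'y': 12, 'z': 15, 'x': 18}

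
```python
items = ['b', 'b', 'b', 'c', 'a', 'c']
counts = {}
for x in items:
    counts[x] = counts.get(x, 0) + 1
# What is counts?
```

Initial: counts = {}, items = ['b', 'b', 'b', 'c', 'a', 'c']
See 'b': counts = {'b': 1}
See 'b': counts = {'b': 2}
See 'b': counts = {'b': 3}
See 'c': counts = {'b': 3, 'c': 1}
See 'a': counts = {'b': 3, 'c': 1, 'a': 1}
See 'c': counts = {'b': 3, 'c': 2, 'a': 1}

{'b': 3, 'c': 2, 'a': 1}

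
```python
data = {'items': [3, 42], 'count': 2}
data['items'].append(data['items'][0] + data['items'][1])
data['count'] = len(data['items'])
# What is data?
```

After line 1: data = {'items': [3, 42], 'count': 2}
After line 2 (append 3 + 42 = 45): data = {'items': [3, 42, 45], 'count': 2}
After line 3 (count = len(items) = 3): data = {'items': [3, 42, 45], 'count': 3}

{'items': [3, 42, 45], 'count': 3}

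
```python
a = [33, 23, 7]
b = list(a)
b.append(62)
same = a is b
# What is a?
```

After line 1: a = [33, 23, 7]
After line 2 (b = list(a) is a shallow copy, new object): a = [33, 23, 7], b = [33, 23, 7]
After line 3 (append only mutates b): a = [33, 23, 7], b = [33, 23, 7, 62]
After line 4 (same = a is b; different objects -> False): same = False

[33, 23, 7]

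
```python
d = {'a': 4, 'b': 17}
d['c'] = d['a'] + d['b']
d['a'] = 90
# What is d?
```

After line 1: d = {'a': 4, 'b': 17}
After line 2 (d['c'] = 4 + 17): d = {'a': 4, 'b': 17, 'c': 21}
After line 3: d = {'a': 90, 'b': 17, 'c': 21}

{'a': 90, 'b': 17, 'c': 21}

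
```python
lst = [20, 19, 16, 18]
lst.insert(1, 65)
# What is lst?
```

[20, 65, 19, 16, 18]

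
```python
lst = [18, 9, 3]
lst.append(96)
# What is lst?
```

[18, 9, 3, 96]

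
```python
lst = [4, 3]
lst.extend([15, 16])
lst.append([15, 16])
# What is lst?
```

After line 1: lst = [4, 3]
After line 2 (extend unpacks [15, 16]): lst = [4, 3, 15, 16]
After line 3 (append adds [15, 16] as single element): lst = [4, 3, 15, 16, [15, 16]]

[4, 3, 15, 16, [15, 16]]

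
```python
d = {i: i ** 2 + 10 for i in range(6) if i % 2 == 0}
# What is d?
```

{0: 10, 2: 14, 4: 26}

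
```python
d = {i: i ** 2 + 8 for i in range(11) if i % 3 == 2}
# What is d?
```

{2: 12, 5: 33, 8: 72}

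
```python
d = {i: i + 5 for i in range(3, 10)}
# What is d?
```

{3: 8, 4: 9, 5: 10, 6: 11, 7: 12, 8: 13, 9: 14}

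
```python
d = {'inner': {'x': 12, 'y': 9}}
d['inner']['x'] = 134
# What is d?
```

After line 1: d = {'inner': {'x': 12, 'y': 9}}
After line 2 (inner x overwritten): d = {'inner': {'x': 134, 'y': 9}}

{'inner': {'x': 134, 'y': 9}}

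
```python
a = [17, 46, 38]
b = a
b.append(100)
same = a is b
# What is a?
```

After line 1: a = [17, 46, 38]
After line 2 (b = a is an alias, same object): a = [17, 46, 38], b = [17, 46, 38]
After line 3 (b.append mutates the shared list): a = [17, 46, 38, 100], b = [17, 46, 38, 100]
After line 4 (same = a is b; same object -> True): same = True

[17, 46, 38, 100]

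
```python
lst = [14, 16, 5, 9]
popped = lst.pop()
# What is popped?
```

9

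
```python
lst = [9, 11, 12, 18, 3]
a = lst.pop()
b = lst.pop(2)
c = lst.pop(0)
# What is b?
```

After line 1: lst = [9, 11, 12, 18, 3]
After line 2 (pop() -> a = 3): lst = [9, 11, 12, 18]
After line 3 (pop(2) -> b = 12): lst = [9, 11, 18]
After line 4 (pop(0) -> c = 9): lst = [11, 18]

12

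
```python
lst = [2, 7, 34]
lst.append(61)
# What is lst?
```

[2, 7, 34, 61]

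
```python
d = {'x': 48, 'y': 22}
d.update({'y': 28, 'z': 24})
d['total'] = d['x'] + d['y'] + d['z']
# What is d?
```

After line 1: d = {'x': 48, 'y': 22}
After line 2 (y overwritten, z added): d = {'x': 48, 'y': 28, 'z': 24}
After line 3 (total = 48 + 28 + 24 = 100): d = {'x': 48, 'y': 28, 'z': 24, 'total': 100}

{'x': 48, 'y': 28, 'z': 24, 'total': 100}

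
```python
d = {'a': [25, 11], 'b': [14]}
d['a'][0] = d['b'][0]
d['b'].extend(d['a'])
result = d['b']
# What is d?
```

After line 1: d = {'a': [25, 11], 'b': [14]}
After line 2 (a[0] = b[0] = 14): d = {'a': [14, 11], 'b': [14]}
After line 3 (b.extend(a) appends [14, 11]): d = {'a': [14, 11], 'b': [14, 14, 11]}
After line 4: result = d['b'] = [14, 14, 11]

{'a': [14, 11], 'b': [14, 14, 11]}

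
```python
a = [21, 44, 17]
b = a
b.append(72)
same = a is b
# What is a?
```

After line 1: a = [21, 44, 17]
After line 2 (b = a is an alias, same object): a = [21, 44, 17], b = [21, 44, 17]
After line 3 (b.append mutates the shared list): a = [21, 44, 17, 72], b = [21, 44, 17, 72]
After line 4 (same = a is b; same object -> True): same = True

[21, 44, 17, 72]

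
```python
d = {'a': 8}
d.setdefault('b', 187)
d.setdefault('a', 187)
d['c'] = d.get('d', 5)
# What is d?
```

After line 1: d = {'a': 8}
After line 2 (setdefault adds 'b'=187): d = {'a': 8, 'b': 187}
After line 3 (setdefault 'a' no-op, already exists): d = {'a': 8, 'b': 187}
After line 4 (get('d', 5) returns default since 'd' not in d): d = {'a': 8, 'b': 187, 'c': 5}

{'a': 8, 'b': 187, 'c': 5}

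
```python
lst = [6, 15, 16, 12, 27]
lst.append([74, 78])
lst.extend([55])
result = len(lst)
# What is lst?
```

After line 1: lst = [6, 15, 16, 12, 27]
After line 2 (append adds [74, 78] as single element): lst = [6, 15, 16, 12, 27, [74, 78]]
After line 3 (extend unpacks [55], adds 55): lst = [6, 15, 16, 12, 27, [74, 78], 55]
After line 4: result = len(lst) = 7

[6, 15, 16, 12, 27, [74, 78], 55]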